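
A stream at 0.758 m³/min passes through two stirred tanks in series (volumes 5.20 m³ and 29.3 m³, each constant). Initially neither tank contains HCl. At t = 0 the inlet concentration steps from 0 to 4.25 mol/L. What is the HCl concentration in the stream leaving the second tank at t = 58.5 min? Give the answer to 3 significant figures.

Species balance on tank i: dCᵢ/dt = (Cᵢ₋₁ − Cᵢ)/τᵢ with τᵢ = Vᵢ/Q.
τ₁ = 5.20/0.758 = 6.8602 min; τ₂ = 29.3/0.758 = 38.654 min.
Tank 1: C₁ = C_in(1 − e^(−t/τ₁)). Tank 2 (τ₁ ≠ τ₂): C₂ = C_in[1 − (τ₁ e^(−t/τ₁) − τ₂ e^(−t/τ₂))/(τ₁ − τ₂)].
At t = 58.5: e^(−t/τ₁) = 0.00019795, e^(−t/τ₂) = 0.22016.
C₂ = 4.25·[1 − (6.8602·0.00019795 − 38.654·0.22016)/(-31.794)] = 4.25·0.73238 = 3.1126 mol/L.

3.11 mol/L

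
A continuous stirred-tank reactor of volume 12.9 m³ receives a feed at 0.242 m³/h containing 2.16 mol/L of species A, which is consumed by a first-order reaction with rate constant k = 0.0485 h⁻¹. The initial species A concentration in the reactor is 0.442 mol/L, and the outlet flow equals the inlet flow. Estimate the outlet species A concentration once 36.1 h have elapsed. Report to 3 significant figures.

0.588 mol/L

V dC/dt = Q(C_in − C) − k V C.
This is linear with rate a = Q/V + k = 0.067260 h⁻¹.
C_ss = Q C_in/(Q + kV) = 0.60245 mol/L; C(t) = C_ss + (C₀ − C_ss) e^(−a t).
C(36.1) = 0.60245 + (-0.16045)·e^(−0.067260·36.1) = 0.60245 + (-0.16045)·0.088206 = 0.58830 mol/L.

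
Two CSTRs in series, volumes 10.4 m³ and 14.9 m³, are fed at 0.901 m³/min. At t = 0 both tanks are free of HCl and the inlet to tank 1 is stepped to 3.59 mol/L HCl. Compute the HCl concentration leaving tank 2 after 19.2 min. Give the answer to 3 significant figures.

Each tank obeys Vᵢ dCᵢ/dt = Q(Cᵢ₋₁ − Cᵢ), so τᵢ = Vᵢ/Q.
τ₁ = 10.4/0.901 = 11.543 min; τ₂ = 14.9/0.901 = 16.537 min.
Tank 1: C₁ = C_in(1 − e^(−t/τ₁)). Tank 2 (τ₁ ≠ τ₂): C₂ = C_in[1 − (τ₁ e^(−t/τ₁) − τ₂ e^(−t/τ₂))/(τ₁ − τ₂)].
At t = 19.2: e^(−t/τ₁) = 0.18950, e^(−t/τ₂) = 0.31317.
C₂ = 3.59·[1 − (11.543·0.18950 − 16.537·0.31317)/(-4.9945)] = 3.59·0.40102 = 1.4397 mol/L.

1.44 mol/L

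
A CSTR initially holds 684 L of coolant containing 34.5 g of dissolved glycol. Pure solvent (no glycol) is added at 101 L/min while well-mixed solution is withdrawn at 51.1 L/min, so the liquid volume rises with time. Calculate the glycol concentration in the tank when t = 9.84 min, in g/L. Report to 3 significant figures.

0.0169 g/L

Total volume: dV/dt = Q_in − Q_out = 49.900 L/min, so V(t) = 684 + 49.900 t and V(9.84) = 1175.0 L.
Solute balance: dm/dt = 0 − Q_out C = −Q_out m/V(t).
Separate: dm/m = −Q_out dt/V(t) ⇒ ln(m/m₀) = −(Q_out/(Q_in−Q_out)) ln(V/V₀).
m = m₀ (V₀/V)^(Q_out/(Q_in−Q_out)) = 34.5 × (684/1175.0)^(1.0240) = 19.824 g.
C = m/V = 19.824/1175.0 = 0.016871 g/L.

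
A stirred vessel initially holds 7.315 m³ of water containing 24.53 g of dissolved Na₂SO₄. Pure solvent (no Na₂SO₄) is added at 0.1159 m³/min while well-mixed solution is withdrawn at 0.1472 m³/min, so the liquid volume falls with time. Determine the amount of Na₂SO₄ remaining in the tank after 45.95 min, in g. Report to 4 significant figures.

Let m(t) be the amount of Na₂SO₄. Volume: V(t) = V₀ + (Q_in − Q_out) t = 7.315 − 0.0313000 t; V(45.95) = 5.87677 m³.
Species balance (pure solvent in): dm/dt = −Q_out · m/V(t).
dm/m = −Q_out dt/(V₀ − 0.0313000 t); integrating gives ln(m/m₀) = −(Q_out/(Q_in−Q_out)) ln(V/V₀).
m = m₀ (V₀/V)^(Q_out/(Q_in−Q_out)) = 24.53 × (7.315/5.87677)^(-4.70288) = 8.76127 g.

8.761 g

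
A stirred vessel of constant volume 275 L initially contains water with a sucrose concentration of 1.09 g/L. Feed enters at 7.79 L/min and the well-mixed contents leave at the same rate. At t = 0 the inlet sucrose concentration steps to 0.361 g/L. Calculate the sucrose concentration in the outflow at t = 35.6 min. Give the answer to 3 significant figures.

0.627 g/L

Mass balance on the solute (V constant): V dC/dt = Q(C_in − C).
So dC/dt = (C_in − C)/τ with τ = V/Q = 275/7.79 = 35.302 min.
This is linear first-order; C(t) = C_in + (C₀ − C_in) e^(−t/τ).
C(35.6) = 0.361 + (1.09 − 0.361)·e^(−35.6/35.302) = 0.361 + (0.72900)·0.36478 = 0.62693 g/L.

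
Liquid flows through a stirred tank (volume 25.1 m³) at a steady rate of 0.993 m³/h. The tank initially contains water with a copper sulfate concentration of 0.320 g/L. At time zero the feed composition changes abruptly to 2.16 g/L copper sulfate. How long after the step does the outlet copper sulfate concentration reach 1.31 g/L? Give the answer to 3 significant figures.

Species balance: V dC/dt = Q(C_in − C) ⇒ τ = V/Q = 25.277 h.
C(t) = C_in + (C₀ − C_in) e^(−t/τ). Set C = 1.31 and solve for t:
e^(−t/τ) = (C − C_in)/(C₀ − C_in) = (1.31 − 2.16)/(0.320 − 2.16) = 0.46196
t = −τ ln(…) = 25.277 × 0.77228 = 19.521 h.

19.5 h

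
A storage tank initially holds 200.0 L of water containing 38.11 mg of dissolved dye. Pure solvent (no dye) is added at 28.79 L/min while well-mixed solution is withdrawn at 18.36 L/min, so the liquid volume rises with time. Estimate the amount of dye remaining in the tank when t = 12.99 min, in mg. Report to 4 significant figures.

15.33 mg

Total volume: dV/dt = Q_in − Q_out = 10.4300 L/min, so V(t) = 200.0 + 10.4300 t and V(12.99) = 335.486 L.
No dye enters, so dm/dt = −Q_out · (m/V).
Separate: dm/m = −Q_out dt/V(t) ⇒ ln(m/m₀) = −(Q_out/(Q_in−Q_out)) ln(V/V₀).
m = m₀ (V₀/V)^(Q_out/(Q_in−Q_out)) = 38.11 × (200.0/335.486)^(1.76031) = 15.3319 mg.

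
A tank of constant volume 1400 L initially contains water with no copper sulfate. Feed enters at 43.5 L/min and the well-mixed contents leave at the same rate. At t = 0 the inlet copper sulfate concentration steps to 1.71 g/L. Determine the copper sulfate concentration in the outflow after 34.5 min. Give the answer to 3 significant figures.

Species balance on the tank: V dC/dt = Q(C_in − C).
Time constant τ = V/Q = 1400/43.5 = 32.184 min.
Integrating: C(t) = C_in + (C₀ − C_in) e^(−t/τ).
C(34.5) = 1.71 + (0 − 1.71)·e^(−34.5/32.184) = 1.71 + (-1.7100)·0.34234 = 1.1246 g/L.

1.12 g/L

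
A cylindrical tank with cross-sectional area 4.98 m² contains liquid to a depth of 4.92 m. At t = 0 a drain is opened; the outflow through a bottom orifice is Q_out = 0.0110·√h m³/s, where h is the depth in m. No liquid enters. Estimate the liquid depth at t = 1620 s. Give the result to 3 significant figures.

Accumulation of liquid (constant cross-section A): A dh/dt = −0.0110 √h.
This is separable: 2 d(√h)/dt = −0.0110/A, so √h = √h₀ − (0.0110/(2A)) t.
√h = √4.92 − 0.0110·1620/(2·4.98) = 2.2181 − 1.7892 = 0.42895.
h = 0.42895² = 0.18400 m.

0.184 m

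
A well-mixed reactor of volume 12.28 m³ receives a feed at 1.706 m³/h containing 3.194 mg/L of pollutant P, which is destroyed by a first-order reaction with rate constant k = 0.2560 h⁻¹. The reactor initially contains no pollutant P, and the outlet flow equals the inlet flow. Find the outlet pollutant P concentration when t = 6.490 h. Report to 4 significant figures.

Species balance: V dC/dt = Q C_in − Q C − k V C.
dC/dt = (Q/V) C_in − (Q/V + k) C; effective rate a = Q/V + k = 0.138925 + 0.2560 = 0.394925 h⁻¹.
C_ss = Q C_in/(Q + kV) = 1.12357 mg/L; C(t) = C_ss + (C₀ − C_ss) e^(−a t).
C(6.490) = 1.12357 + (-1.12357)·e^(−0.394925·6.490) = 1.12357 + (-1.12357)·0.0770683 = 1.03698 mg/L.

1.037 mg/L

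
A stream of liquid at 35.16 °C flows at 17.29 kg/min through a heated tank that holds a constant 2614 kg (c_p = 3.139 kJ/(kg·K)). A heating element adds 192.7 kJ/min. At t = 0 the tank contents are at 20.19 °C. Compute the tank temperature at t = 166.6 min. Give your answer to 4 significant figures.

32.56 °C

M c_p dT/dt = ṁ c_p (T_in − T) + Q̇.
Rearrange: dT/dt = (T_ss − T)/τ with τ = M/ṁ = 151.186 min and T_ss = T_in + Q̇/(ṁ c_p) = 38.7105 °C.
This is linear first-order; T(t) = T_ss + (T₀ − T_ss) e^(−t/τ).
T(166.6) = 38.7105 + (-18.5205)·e^(−166.6/151.186) = 38.7105 + (-18.5205)·0.332220 = 32.5576 °C.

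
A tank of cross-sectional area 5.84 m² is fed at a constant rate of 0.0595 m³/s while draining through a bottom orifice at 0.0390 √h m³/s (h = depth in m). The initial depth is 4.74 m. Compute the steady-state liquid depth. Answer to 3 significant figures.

A dh/dt = Q_in − 0.0390 √h. Steady state requires inflow = outflow:
Q_in = 0.0390 √h_ss ⇒ √h_ss = 0.0595/0.0390 = 1.5256.
h_ss = 1.5256² = 2.3276 m. (Since h₀ = 4.74 m > h_ss, the level will fall toward this value.)

2.33 m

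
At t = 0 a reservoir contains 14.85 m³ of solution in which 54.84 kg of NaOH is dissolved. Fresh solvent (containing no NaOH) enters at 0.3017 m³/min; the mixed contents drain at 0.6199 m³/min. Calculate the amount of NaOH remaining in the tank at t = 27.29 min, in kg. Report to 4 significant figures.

Total volume: dV/dt = Q_in − Q_out = -0.318200 m³/min, so V(t) = 14.85 − 0.318200 t and V(27.29) = 6.16632 m³.
Species balance (pure solvent in): dm/dt = −Q_out · m/V(t).
Separate: dm/m = −Q_out dt/V(t) ⇒ ln(m/m₀) = −(Q_out/(Q_in−Q_out)) ln(V/V₀).
m = m₀ (V₀/V)^(Q_out/(Q_in−Q_out)) = 54.84 × (14.85/6.16632)^(-1.94815) = 9.89668 kg.

9.897 kg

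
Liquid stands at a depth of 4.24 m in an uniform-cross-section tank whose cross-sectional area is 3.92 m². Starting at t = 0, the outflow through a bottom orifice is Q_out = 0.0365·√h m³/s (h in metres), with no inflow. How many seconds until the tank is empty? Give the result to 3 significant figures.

With no inflow, A dh/dt = −0.0365 √h.
∫ h^(−1/2) dh = −(0.0365/A) ∫ dt, giving 2√h = 2√h₀ − (0.0365/A) t.
Set h = 0: 2√h₀ = (0.0365/A) t_empty ⇒ t_empty = 2A√h₀/0.0365.
t_empty = 2·3.92·√4.24/0.0365 = 7.8400·2.0591/0.0365 = 442.29 s.

442 s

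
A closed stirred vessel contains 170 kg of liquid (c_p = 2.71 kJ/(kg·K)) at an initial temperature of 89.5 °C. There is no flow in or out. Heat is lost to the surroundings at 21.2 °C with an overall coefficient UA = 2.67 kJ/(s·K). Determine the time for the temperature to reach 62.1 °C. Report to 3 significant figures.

M c_p dT/dt = −UA(T − T_amb).
τ = M c_p/UA = 172.55 s; T_ss = T_amb = 21.200 °C.
T(t) = T_ss + (T₀ − T_ss)e^(−t/τ); set T = 62.1:
t = −τ ln[(T − T_ss)/(T₀ − T_ss)] = −172.55 · ln(0.59883) = 88.479 s.

88.5 s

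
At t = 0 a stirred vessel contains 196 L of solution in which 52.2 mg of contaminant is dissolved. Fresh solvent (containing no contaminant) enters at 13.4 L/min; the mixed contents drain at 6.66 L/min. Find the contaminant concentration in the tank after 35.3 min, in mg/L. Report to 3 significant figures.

Total volume: dV/dt = Q_in − Q_out = 6.7400 L/min, so V(t) = 196 + 6.7400 t and V(35.3) = 433.92 L.
No contaminant enters, so dm/dt = −Q_out · (m/V).
dm/m = −Q_out dt/(V₀ + 6.7400 t); integrating gives ln(m/m₀) = −(Q_out/(Q_in−Q_out)) ln(V/V₀).
m = m₀ (V₀/V)^(Q_out/(Q_in−Q_out)) = 52.2 × (196/433.92)^(0.98813) = 23.802 mg.
C = m/V = 23.802/433.92 = 0.054853 mg/L.

0.0549 mg/L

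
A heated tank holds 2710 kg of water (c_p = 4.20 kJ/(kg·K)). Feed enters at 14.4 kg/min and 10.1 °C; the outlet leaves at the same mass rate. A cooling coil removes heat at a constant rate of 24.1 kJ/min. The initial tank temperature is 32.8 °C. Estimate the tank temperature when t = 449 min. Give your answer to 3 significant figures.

11.8 °C

Heat balance on the well-mixed liquid: M c_p dT/dt = ṁ c_p (T_in − T) − 24.1.
τ = M/ṁ = 188.19 min; T_ss = T_in − Q̇/(ṁ c_p) = 10.1 − 24.1/(14.4·4.20) = 9.7015 °C.
Solution: T(t) = T_ss + (T₀ − T_ss) e^(−t/τ).
T(449) = 9.7015 + (23.098)·e^(−449/188.19) = 9.7015 + (23.098)·0.092013 = 11.827 °C.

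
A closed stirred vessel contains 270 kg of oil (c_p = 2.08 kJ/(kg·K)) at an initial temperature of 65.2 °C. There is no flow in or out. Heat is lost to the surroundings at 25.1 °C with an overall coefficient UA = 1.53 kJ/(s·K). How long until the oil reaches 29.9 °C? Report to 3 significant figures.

Lumped-capacitance energy balance: M c_p dT/dt = UA(T_amb − T).
τ = M c_p/UA = 367.06 s; T_ss = T_amb = 25.100 °C.
T(t) = T_ss + (T₀ − T_ss)e^(−t/τ); set T = 29.9:
t = −τ ln[(T − T_ss)/(T₀ − T_ss)] = −367.06 · ln(0.11970) = 779.18 s.

779 s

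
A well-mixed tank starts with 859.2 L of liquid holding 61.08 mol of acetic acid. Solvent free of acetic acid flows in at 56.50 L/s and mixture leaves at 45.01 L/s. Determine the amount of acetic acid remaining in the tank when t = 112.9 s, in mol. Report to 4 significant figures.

Total volume: dV/dt = Q_in − Q_out = 11.4900 L/s, so V(t) = 859.2 + 11.4900 t and V(112.9) = 2156.42 L.
No acetic acid enters, so dm/dt = −Q_out · (m/V).
Separate: dm/m = −Q_out dt/V(t) ⇒ ln(m/m₀) = −(Q_out/(Q_in−Q_out)) ln(V/V₀).
m = m₀ (V₀/V)^(Q_out/(Q_in−Q_out)) = 61.08 × (859.2/2156.42)^(3.91732) = 1.66106 mol.

1.661 mol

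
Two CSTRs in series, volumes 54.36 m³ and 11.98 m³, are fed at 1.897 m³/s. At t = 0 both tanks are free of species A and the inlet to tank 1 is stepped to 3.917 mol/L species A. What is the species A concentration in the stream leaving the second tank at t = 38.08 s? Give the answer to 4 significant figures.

Species balance on tank i: dCᵢ/dt = (Cᵢ₋₁ − Cᵢ)/τᵢ with τᵢ = Vᵢ/Q.
τ₁ = 54.36/1.897 = 28.6558 s; τ₂ = 11.98/1.897 = 6.31523 s.
Solving the cascade with C₁(0)=C₂(0)=0 gives C₂(t) = C_in[1 − (τ₁ e^(−t/τ₁) − τ₂ e^(−t/τ₂))/(τ₁ − τ₂)].
At t = 38.08: e^(−t/τ₁) = 0.264774, e^(−t/τ₂) = 0.00240582.
C₂ = 3.917·[1 − (28.6558·0.264774 − 6.31523·0.00240582)/(22.3405)] = 3.917·0.661059 = 2.58937 mol/L.

2.589 mol/L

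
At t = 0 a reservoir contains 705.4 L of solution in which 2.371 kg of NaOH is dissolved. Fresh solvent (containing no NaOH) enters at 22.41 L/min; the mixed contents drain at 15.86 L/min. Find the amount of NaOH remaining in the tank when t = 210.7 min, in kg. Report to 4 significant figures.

Let m(t) be the amount of NaOH. Volume: V(t) = V₀ + (Q_in − Q_out) t = 705.4 + 6.55000 t; V(210.7) = 2085.49 L.
Solute balance: dm/dt = 0 − Q_out C = −Q_out m/V(t).
Separate: dm/m = −Q_out dt/V(t) ⇒ ln(m/m₀) = −(Q_out/(Q_in−Q_out)) ln(V/V₀).
m = m₀ (V₀/V)^(Q_out/(Q_in−Q_out)) = 2.371 × (705.4/2085.49)^(2.42137) = 0.171798 kg.

0.1718 kg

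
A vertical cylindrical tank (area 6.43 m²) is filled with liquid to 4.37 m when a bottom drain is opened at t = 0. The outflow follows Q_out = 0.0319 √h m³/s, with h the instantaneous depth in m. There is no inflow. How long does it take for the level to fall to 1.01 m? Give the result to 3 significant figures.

A dh/dt = −Q_out = −0.0319 √h.
∫ h^(−1/2) dh = −(0.0319/A) ∫ dt, giving 2√h = 2√h₀ − (0.0319/A) t.
t = 2A(√h₀ − √h)/0.0319 = 2·6.43·(√4.37 − √1.01)/0.0319
  = 12.860 × (2.0905 − 1.0050) / 0.0319 = 437.59 s.

438 s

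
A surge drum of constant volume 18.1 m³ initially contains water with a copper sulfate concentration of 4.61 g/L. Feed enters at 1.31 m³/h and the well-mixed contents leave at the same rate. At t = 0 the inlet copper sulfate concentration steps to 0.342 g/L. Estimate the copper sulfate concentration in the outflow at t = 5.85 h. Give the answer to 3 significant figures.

Mass balance on the solute (V constant): V dC/dt = Q(C_in − C).
So dC/dt = (C_in − C)/τ with τ = V/Q = 18.1/1.31 = 13.817 h.
Solution: C(t) = C_in + (C₀ − C_in) e^(−t/τ).
C(5.85) = 0.342 + (4.61 − 0.342)·e^(−5.85/13.817) = 0.342 + (4.2680)·0.65482 = 3.1368 g/L.

3.14 g/L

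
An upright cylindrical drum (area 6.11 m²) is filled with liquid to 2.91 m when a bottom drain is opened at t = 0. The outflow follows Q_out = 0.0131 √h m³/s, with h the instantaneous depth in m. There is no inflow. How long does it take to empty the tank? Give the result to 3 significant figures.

A dh/dt = −Q_out = −0.0131 √h.
Separate and integrate: 2(√h − √h₀) = −(0.0131/A) t.
Tank is empty when √h = 0: t_empty = 2A√h₀/0.0131.
t_empty = 2·6.11·√2.91/0.0131 = 12.220·1.7059/0.0131 = 1591.3 s.

1590 s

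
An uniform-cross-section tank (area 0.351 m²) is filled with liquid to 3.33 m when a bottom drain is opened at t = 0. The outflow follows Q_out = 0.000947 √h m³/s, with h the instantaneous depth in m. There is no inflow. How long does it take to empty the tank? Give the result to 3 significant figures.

Mass balance (ρ constant): A dh/dt = −0.000947 √h.
Separate and integrate: 2(√h − √h₀) = −(0.000947/A) t.
Set h = 0: 2√h₀ = (0.000947/A) t_empty ⇒ t_empty = 2A√h₀/0.000947.
t_empty = 2·0.351·√3.33/0.000947 = 0.70200·1.8248/0.000947 = 1352.7 s.

1350 s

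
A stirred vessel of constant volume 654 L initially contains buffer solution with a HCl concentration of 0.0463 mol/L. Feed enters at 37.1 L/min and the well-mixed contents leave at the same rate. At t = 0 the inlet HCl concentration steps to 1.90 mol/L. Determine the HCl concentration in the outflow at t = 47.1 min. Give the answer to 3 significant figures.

1.77 mol/L

Unsteady species balance (constant V, well mixed): V dC/dt = Q(C_in − C).
So dC/dt = (C_in − C)/τ with τ = V/Q = 654/37.1 = 17.628 min.
Integrating: C(t) = C_in + (C₀ − C_in) e^(−t/τ).
C(47.1) = 1.90 + (0.0463 − 1.90)·e^(−47.1/17.628) = 1.90 + (-1.8537)·0.069122 = 1.7719 mol/L.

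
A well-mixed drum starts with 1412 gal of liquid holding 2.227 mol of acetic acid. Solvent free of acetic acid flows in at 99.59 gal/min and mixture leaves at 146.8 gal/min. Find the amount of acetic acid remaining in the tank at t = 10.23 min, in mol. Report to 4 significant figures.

Total volume: dV/dt = Q_in − Q_out = -47.2100 gal/min, so V(t) = 1412 − 47.2100 t and V(10.23) = 929.042 gal.
Species balance (pure solvent in): dm/dt = −Q_out · m/V(t).
Separate: dm/m = −Q_out dt/V(t) ⇒ ln(m/m₀) = −(Q_out/(Q_in−Q_out)) ln(V/V₀).
m = m₀ (V₀/V)^(Q_out/(Q_in−Q_out)) = 2.227 × (1412/929.042)^(-3.10951) = 0.605916 mol.

0.6059 mol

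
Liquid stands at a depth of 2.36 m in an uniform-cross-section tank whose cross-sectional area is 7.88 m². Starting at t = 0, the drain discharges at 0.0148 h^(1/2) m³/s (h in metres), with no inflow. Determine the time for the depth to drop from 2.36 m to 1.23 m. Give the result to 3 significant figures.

455 s

With no inflow, A dh/dt = −0.0148 √h.
∫ h^(−1/2) dh = −(0.0148/A) ∫ dt, giving 2√h = 2√h₀ − (0.0148/A) t.
t = 2A(√h₀ − √h)/0.0148 = 2·7.88·(√2.36 − √1.23)/0.0148
  = 15.760 × (1.5362 − 1.1091) / 0.0148 = 454.88 s.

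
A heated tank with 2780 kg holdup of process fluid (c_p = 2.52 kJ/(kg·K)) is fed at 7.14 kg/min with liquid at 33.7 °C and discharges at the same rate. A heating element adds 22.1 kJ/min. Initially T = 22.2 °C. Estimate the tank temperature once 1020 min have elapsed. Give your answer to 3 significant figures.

Unsteady energy balance on the tank contents: M c_p dT/dt = ṁ c_p (T_in − T) + 22.1.
τ = M/ṁ = 389.36 min; T_ss = T_in + Q̇/(ṁ c_p) = 33.7 + 22.1/(7.14·2.52) = 34.928 °C.
Solution: T(t) = T_ss + (T₀ − T_ss) e^(−t/τ).
T(1020) = 34.928 + (-12.728)·e^(−1020/389.36) = 34.928 + (-12.728)·0.072824 = 34.001 °C.

34.0 °C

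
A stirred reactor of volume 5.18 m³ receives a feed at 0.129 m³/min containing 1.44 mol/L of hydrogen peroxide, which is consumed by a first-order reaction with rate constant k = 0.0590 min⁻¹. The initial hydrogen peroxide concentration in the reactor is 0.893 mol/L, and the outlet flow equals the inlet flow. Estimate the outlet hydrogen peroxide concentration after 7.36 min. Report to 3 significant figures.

0.678 mol/L

Species balance: V dC/dt = Q C_in − Q C − k V C.
dC/dt = (Q/V) C_in − (Q/V + k) C; effective rate a = Q/V + k = 0.024903 + 0.0590 = 0.083903 min⁻¹.
C_ss = Q C_in/(Q + kV) = 0.42741 mol/L; C(t) = C_ss + (C₀ − C_ss) e^(−a t).
C(7.36) = 0.42741 + (0.46559)·e^(−0.083903·7.36) = 0.42741 + (0.46559)·0.53928 = 0.67849 mol/L.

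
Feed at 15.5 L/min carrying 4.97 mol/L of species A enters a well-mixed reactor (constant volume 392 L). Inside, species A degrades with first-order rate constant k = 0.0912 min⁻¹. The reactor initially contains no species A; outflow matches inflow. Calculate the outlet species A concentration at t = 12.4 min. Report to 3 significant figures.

V dC/dt = Q(C_in − C) − k V C.
This is linear with rate a = Q/V + k = 0.13074 min⁻¹.
C_ss = Q C_in/(Q + kV) = 1.5031 mol/L; C(t) = C_ss + (C₀ − C_ss) e^(−a t).
C(12.4) = 1.5031 + (-1.5031)·e^(−0.13074·12.4) = 1.5031 + (-1.5031)·0.19766 = 1.2060 mol/L.

1.21 mol/L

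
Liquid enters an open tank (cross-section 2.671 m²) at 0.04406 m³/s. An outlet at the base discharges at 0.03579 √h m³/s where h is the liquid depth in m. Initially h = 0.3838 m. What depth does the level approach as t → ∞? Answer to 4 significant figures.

Unsteady balance on liquid volume: A dh/dt = Q_in − 0.03579 √h. At steady state dh/dt = 0:
Q_in = 0.03579 √h_ss ⇒ √h_ss = 0.04406/0.03579 = 1.23107.
h_ss = 1.23107² = 1.51553 m. (Since h₀ = 0.3838 m < h_ss, the level will rise toward this value.)

1.516 m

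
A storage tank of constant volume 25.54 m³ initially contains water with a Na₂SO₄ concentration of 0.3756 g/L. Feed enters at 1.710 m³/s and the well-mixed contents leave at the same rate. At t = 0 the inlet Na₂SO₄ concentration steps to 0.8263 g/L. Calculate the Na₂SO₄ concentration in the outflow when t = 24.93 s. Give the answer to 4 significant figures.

0.7414 g/L

Transient balance on the dissolved component: V dC/dt = Q(C_in − C).
Rewrite as dC/dt + C/τ = C_in/τ, τ = V/Q = 14.9357 s.
C approaches C_in exponentially: C(t) = C_in + (C₀ − C_in) e^(−t/τ).
C(24.93) = 0.8263 + (0.3756 − 0.8263)·e^(−24.93/14.9357) = 0.8263 + (-0.450700)·0.188406 = 0.741386 g/L.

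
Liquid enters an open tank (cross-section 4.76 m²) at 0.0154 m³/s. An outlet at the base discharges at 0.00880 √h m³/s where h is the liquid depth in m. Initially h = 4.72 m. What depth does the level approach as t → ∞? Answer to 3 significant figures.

3.06 m

Mass balance (ρ constant): A dh/dt = Q_in − 0.00880 √h. At steady state dh/dt = 0:
Q_in = 0.00880 √h_ss ⇒ √h_ss = 0.0154/0.00880 = 1.7500.
h_ss = 1.7500² = 3.0625 m. (Since h₀ = 4.72 m > h_ss, the level will fall toward this value.)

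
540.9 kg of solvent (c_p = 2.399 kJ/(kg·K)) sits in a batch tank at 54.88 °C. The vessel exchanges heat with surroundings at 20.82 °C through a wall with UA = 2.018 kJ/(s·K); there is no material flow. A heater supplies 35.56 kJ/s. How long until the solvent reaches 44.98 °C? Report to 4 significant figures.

592.8 s

Unsteady energy balance on the tank contents: M c_p dT/dt = −UA(T − T_amb) + Q̇.
τ = M c_p/UA = 643.022 s; T_ss = T_amb + Q̇/UA = 20.82 + 35.56/2.018 = 38.4414 °C.
T(t) = T_ss + (T₀ − T_ss)e^(−t/τ); set T = 44.98:
t = −τ ln[(T − T_ss)/(T₀ − T_ss)] = −643.022 · ln(0.397759) = 592.809 s.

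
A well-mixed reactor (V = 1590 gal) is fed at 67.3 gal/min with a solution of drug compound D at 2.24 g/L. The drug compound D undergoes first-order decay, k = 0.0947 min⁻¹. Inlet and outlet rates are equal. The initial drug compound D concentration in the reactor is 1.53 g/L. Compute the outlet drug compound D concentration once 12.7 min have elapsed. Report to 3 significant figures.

V dC/dt = Q(C_in − C) − k V C.
This is linear with rate a = Q/V + k = 0.13703 min⁻¹.
C_ss = Q C_in/(Q + kV) = 0.69193 g/L; C(t) = C_ss + (C₀ − C_ss) e^(−a t).
C(12.7) = 0.69193 + (0.83807)·e^(−0.13703·12.7) = 0.69193 + (0.83807)·0.17548 = 0.83899 g/L.

0.839 g/L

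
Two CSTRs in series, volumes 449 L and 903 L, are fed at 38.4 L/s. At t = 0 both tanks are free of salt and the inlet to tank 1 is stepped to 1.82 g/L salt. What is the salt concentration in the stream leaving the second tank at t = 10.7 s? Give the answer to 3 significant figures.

0.244 g/L

Species balance on tank i: dCᵢ/dt = (Cᵢ₋₁ − Cᵢ)/τᵢ with τᵢ = Vᵢ/Q.
τ₁ = 449/38.4 = 11.693 s; τ₂ = 903/38.4 = 23.516 s.
Solving the cascade with C₁(0)=C₂(0)=0 gives C₂(t) = C_in[1 − (τ₁ e^(−t/τ₁) − τ₂ e^(−t/τ₂))/(τ₁ − τ₂)].
At t = 10.7: e^(−t/τ₁) = 0.40048, e^(−t/τ₂) = 0.63444.
C₂ = 1.82·[1 − (11.693·0.40048 − 23.516·0.63444)/(-11.823)] = 1.82·0.13418 = 0.24420 g/L.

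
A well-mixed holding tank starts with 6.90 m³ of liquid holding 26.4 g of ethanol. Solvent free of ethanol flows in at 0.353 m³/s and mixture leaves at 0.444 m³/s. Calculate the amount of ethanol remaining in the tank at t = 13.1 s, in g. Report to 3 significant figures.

Let m(t) be the amount of ethanol. Volume: V(t) = V₀ + (Q_in − Q_out) t = 6.90 − 0.091000 t; V(13.1) = 5.7079 m³.
No ethanol enters, so dm/dt = −Q_out · (m/V).
dm/m = −Q_out dt/(V₀ − 0.091000 t); integrating gives ln(m/m₀) = −(Q_out/(Q_in−Q_out)) ln(V/V₀).
m = m₀ (V₀/V)^(Q_out/(Q_in−Q_out)) = 26.4 × (6.90/5.7079)^(-4.8791) = 10.464 g.

10.5 g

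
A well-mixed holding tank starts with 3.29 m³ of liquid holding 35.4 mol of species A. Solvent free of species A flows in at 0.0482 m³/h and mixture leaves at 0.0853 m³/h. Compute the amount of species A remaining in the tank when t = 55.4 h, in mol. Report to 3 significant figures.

3.72 mol

Total volume: dV/dt = Q_in − Q_out = -0.037100 m³/h, so V(t) = 3.29 − 0.037100 t and V(55.4) = 1.2347 m³.
Species balance (pure solvent in): dm/dt = −Q_out · m/V(t).
dm/m = −Q_out dt/(V₀ − 0.037100 t); integrating gives ln(m/m₀) = −(Q_out/(Q_in−Q_out)) ln(V/V₀).
m = m₀ (V₀/V)^(Q_out/(Q_in−Q_out)) = 35.4 × (3.29/1.2347)^(-2.2992) = 3.7184 mol.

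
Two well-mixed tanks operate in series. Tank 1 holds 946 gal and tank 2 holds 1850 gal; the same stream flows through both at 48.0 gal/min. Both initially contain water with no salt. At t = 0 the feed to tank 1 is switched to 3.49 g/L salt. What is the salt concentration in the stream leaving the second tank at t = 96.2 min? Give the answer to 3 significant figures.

2.93 g/L

Each tank obeys Vᵢ dCᵢ/dt = Q(Cᵢ₋₁ − Cᵢ), so τᵢ = Vᵢ/Q.
τ₁ = 946/48.0 = 19.708 min; τ₂ = 1850/48.0 = 38.542 min.
Solving the cascade with C₁(0)=C₂(0)=0 gives C₂(t) = C_in[1 − (τ₁ e^(−t/τ₁) − τ₂ e^(−t/τ₂))/(τ₁ − τ₂)].
At t = 96.2: e^(−t/τ₁) = 0.0075880, e^(−t/τ₂) = 0.082414.
C₂ = 3.49·[1 − (19.708·0.0075880 − 38.542·0.082414)/(-18.833)] = 3.49·0.83928 = 2.9291 g/L.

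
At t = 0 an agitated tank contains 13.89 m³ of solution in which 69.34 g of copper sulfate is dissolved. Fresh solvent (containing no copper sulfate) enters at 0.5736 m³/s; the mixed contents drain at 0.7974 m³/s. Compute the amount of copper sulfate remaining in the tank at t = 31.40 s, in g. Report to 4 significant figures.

5.623 g

Total volume: dV/dt = Q_in − Q_out = -0.223800 m³/s, so V(t) = 13.89 − 0.223800 t and V(31.40) = 6.86268 m³.
Solute balance: dm/dt = 0 − Q_out C = −Q_out m/V(t).
dm/m = −Q_out dt/(V₀ − 0.223800 t); integrating gives ln(m/m₀) = −(Q_out/(Q_in−Q_out)) ln(V/V₀).
m = m₀ (V₀/V)^(Q_out/(Q_in−Q_out)) = 69.34 × (13.89/6.86268)^(-3.56300) = 5.62292 g.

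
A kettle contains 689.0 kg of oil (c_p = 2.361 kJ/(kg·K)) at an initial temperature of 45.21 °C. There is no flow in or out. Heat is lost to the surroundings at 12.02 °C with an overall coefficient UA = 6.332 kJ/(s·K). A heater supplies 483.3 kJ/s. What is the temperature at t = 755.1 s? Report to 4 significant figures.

M c_p dT/dt = −UA(T − T_amb) + Q̇.
dT/dt = (T_ss − T)/τ with T_ss = T_amb + Q̇/UA = 12.02 + 483.3/6.332 = 88.3466 °C, τ = M c_p/UA = 689.0·2.361/6.332 = 256.906 s.
T approaches T_ss exponentially: T(t) = T_ss + (T₀ − T_ss) e^(−t/τ).
T(755.1) = 88.3466 + (-43.1366)·0.0529077 = 86.0643 °C.

86.06 °C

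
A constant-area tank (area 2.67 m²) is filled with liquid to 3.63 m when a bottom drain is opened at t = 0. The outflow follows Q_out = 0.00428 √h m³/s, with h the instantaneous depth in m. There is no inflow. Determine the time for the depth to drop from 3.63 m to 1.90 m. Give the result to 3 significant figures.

657 s

Mass balance (ρ constant): A dh/dt = −0.00428 √h.
Separate and integrate: 2(√h − √h₀) = −(0.00428/A) t.
t = 2A(√h₀ − √h)/0.00428 = 2·2.67·(√3.63 − √1.90)/0.00428
  = 5.3400 × (1.9053 − 1.3784) / 0.00428 = 657.33 s.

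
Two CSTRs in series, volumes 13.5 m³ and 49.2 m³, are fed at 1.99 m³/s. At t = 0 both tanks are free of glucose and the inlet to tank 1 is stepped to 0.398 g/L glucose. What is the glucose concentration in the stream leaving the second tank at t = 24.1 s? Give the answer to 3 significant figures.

Time constants: τᵢ = Vᵢ/Q for each well-mixed tank.
τ₁ = 13.5/1.99 = 6.7839 s; τ₂ = 49.2/1.99 = 24.724 s.
Solving the cascade with C₁(0)=C₂(0)=0 gives C₂(t) = C_in[1 − (τ₁ e^(−t/τ₁) − τ₂ e^(−t/τ₂))/(τ₁ − τ₂)].
At t = 24.1: e^(−t/τ₁) = 0.028652, e^(−t/τ₂) = 0.37728.
C₂ = 0.398·[1 − (6.7839·0.028652 − 24.724·0.37728)/(-17.940)] = 0.398·0.49089 = 0.19537 g/L.

0.195 g/L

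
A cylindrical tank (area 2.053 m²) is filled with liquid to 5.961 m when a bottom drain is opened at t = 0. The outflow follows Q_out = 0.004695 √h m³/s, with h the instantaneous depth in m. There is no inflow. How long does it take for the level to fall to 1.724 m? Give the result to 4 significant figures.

Volume balance on the tank: A dh/dt = −0.004695 √h.
Separate and integrate: 2(√h − √h₀) = −(0.004695/A) t.
t = 2A(√h₀ − √h)/0.004695 = 2·2.053·(√5.961 − √1.724)/0.004695
  = 4.10600 × (2.44152 − 1.31301) / 0.004695 = 986.930 s.

986.9 s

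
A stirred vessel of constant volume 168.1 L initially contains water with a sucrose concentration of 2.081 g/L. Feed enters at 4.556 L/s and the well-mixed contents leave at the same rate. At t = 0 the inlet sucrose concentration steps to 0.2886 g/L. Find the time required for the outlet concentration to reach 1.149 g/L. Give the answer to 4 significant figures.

Species balance: V dC/dt = Q(C_in − C) ⇒ τ = V/Q = 36.8964 s.
C(t) = C_in + (C₀ − C_in) e^(−t/τ). Set C = 1.149 and solve for t:
e^(−t/τ) = (C − C_in)/(C₀ − C_in) = (1.149 − 0.2886)/(2.081 − 0.2886) = 0.480027
t = −τ ln(…) = 36.8964 × 0.733913 = 27.0788 s.

27.08 s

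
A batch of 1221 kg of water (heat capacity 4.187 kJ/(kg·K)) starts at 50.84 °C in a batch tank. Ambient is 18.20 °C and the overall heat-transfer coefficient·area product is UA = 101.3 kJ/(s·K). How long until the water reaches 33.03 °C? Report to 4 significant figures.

M c_p dT/dt = −UA(T − T_amb).
τ = M c_p/UA = 50.4672 s; T_ss = T_amb = 18.2000 °C.
T(t) = T_ss + (T₀ − T_ss)e^(−t/τ); set T = 33.03:
t = −τ ln[(T − T_ss)/(T₀ − T_ss)] = −50.4672 · ln(0.454350) = 39.8129 s.

39.81 s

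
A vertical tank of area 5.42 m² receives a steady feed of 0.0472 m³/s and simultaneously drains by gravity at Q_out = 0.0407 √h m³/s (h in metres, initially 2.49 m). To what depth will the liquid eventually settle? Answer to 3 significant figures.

A dh/dt = Q_in − 0.0407 √h. Steady state requires inflow = outflow:
Q_in = 0.0407 √h_ss ⇒ √h_ss = 0.0472/0.0407 = 1.1597.
h_ss = 1.1597² = 1.3449 m. (Since h₀ = 2.49 m > h_ss, the level will fall toward this value.)

1.34 m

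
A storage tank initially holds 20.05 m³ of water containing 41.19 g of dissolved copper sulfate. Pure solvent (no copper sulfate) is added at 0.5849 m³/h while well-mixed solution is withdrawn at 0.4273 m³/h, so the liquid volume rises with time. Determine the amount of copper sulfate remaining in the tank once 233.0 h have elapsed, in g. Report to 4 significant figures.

Let m(t) be the amount of copper sulfate. Volume: V(t) = V₀ + (Q_in − Q_out) t = 20.05 + 0.157600 t; V(233.0) = 56.7708 m³.
Species balance (pure solvent in): dm/dt = −Q_out · m/V(t).
Separate: dm/m = −Q_out dt/V(t) ⇒ ln(m/m₀) = −(Q_out/(Q_in−Q_out)) ln(V/V₀).
m = m₀ (V₀/V)^(Q_out/(Q_in−Q_out)) = 41.19 × (20.05/56.7708)^(2.71129) = 2.45052 g.

2.451 g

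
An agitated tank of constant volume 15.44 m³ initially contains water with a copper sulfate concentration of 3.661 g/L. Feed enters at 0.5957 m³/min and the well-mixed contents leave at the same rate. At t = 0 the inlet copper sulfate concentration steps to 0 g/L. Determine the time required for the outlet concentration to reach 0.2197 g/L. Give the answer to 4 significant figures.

72.92 min

Species balance: V dC/dt = Q(C_in − C) ⇒ τ = V/Q = 25.9191 min.
C(t) = C_in + (C₀ − C_in) e^(−t/τ). Set C = 0.2197 and solve for t:
e^(−t/τ) = (C − C_in)/(C₀ − C_in) = (0.2197 − 0)/(3.661 − 0) = 0.0600109
t = −τ ln(…) = 25.9191 × 2.81323 = 72.9163 min.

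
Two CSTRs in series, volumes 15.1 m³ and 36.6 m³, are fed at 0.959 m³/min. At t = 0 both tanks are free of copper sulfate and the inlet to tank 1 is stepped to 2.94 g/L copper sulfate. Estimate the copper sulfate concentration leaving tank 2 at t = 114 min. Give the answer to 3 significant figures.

2.69 g/L

Each tank obeys Vᵢ dCᵢ/dt = Q(Cᵢ₋₁ − Cᵢ), so τᵢ = Vᵢ/Q.
τ₁ = 15.1/0.959 = 15.746 min; τ₂ = 36.6/0.959 = 38.165 min.
Solving the cascade with C₁(0)=C₂(0)=0 gives C₂(t) = C_in[1 − (τ₁ e^(−t/τ₁) − τ₂ e^(−t/τ₂))/(τ₁ − τ₂)].
At t = 114: e^(−t/τ₁) = 0.00071722, e^(−t/τ₂) = 0.050436.
C₂ = 2.94·[1 − (15.746·0.00071722 − 38.165·0.050436)/(-22.419)] = 2.94·0.91465 = 2.6891 g/L.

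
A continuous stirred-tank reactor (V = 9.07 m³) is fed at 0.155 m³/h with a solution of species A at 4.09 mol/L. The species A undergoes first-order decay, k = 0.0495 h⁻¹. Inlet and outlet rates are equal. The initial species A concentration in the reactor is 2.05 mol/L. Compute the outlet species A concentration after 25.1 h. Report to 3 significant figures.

V dC/dt = Q(C_in − C) − k V C.
This is linear with rate a = Q/V + k = 0.066589 h⁻¹.
C_ss = Q C_in/(Q + kV) = 1.0496 mol/L; C(t) = C_ss + (C₀ − C_ss) e^(−a t).
C(25.1) = 1.0496 + (1.0004)·e^(−0.066589·25.1) = 1.0496 + (1.0004)·0.18799 = 1.2377 mol/L.

1.24 mol/L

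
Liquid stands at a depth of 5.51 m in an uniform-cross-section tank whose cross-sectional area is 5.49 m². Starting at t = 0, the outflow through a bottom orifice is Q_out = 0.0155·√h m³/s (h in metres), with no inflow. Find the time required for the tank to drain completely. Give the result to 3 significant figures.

1660 s

Accumulation of liquid (constant cross-section A): A dh/dt = −0.0155 √h.
∫ h^(−1/2) dh = −(0.0155/A) ∫ dt, giving 2√h = 2√h₀ − (0.0155/A) t.
Set h = 0: 2√h₀ = (0.0155/A) t_empty ⇒ t_empty = 2A√h₀/0.0155.
t_empty = 2·5.49·√5.51/0.0155 = 10.980·2.3473/0.0155 = 1662.8 s.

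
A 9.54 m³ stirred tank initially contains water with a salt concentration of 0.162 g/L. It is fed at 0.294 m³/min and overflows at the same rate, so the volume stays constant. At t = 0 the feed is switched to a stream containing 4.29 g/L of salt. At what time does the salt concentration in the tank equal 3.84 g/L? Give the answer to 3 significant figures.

Transient balance on the dissolved component: V dC/dt = Q(C_in − C), so τ = V/Q = 32.449 min.
C(t) = C_in + (C₀ − C_in) e^(−t/τ). Set C = 3.84 and solve for t:
e^(−t/τ) = (C − C_in)/(C₀ − C_in) = (3.84 − 4.29)/(0.162 − 4.29) = 0.10901
t = −τ ln(…) = 32.449 × 2.2163 = 71.917 min.

71.9 min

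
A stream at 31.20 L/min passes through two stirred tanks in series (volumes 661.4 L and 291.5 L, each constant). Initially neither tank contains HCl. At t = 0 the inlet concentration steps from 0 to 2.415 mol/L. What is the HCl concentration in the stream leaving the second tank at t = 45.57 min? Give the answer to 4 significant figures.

1.926 mol/L

Time constants: τᵢ = Vᵢ/Q for each well-mixed tank.
τ₁ = 661.4/31.20 = 21.1987 min; τ₂ = 291.5/31.20 = 9.34295 min.
Tank 1: C₁ = C_in(1 − e^(−t/τ₁)). Tank 2 (τ₁ ≠ τ₂): C₂ = C_in[1 − (τ₁ e^(−t/τ₁) − τ₂ e^(−t/τ₂))/(τ₁ − τ₂)].
At t = 45.57: e^(−t/τ₁) = 0.116524, e^(−t/τ₂) = 0.00761622.
C₂ = 2.415·[1 − (21.1987·0.116524 − 9.34295·0.00761622)/(11.8558)] = 2.415·0.797651 = 1.92633 mol/L.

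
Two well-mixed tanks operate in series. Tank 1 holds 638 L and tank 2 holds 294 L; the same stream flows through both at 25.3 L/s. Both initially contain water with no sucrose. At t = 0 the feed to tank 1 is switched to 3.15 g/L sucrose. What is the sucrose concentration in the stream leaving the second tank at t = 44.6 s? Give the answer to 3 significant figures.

2.21 g/L

Each tank obeys Vᵢ dCᵢ/dt = Q(Cᵢ₋₁ − Cᵢ), so τᵢ = Vᵢ/Q.
τ₁ = 638/25.3 = 25.217 s; τ₂ = 294/25.3 = 11.621 s.
Tank 1: C₁ = C_in(1 − e^(−t/τ₁)). Tank 2 (τ₁ ≠ τ₂): C₂ = C_in[1 − (τ₁ e^(−t/τ₁) − τ₂ e^(−t/τ₂))/(τ₁ − τ₂)].
At t = 44.6: e^(−t/τ₁) = 0.17057, e^(−t/τ₂) = 0.021536.
C₂ = 3.15·[1 − (25.217·0.17057 − 11.621·0.021536)/(13.597)] = 3.15·0.70206 = 2.2115 g/L.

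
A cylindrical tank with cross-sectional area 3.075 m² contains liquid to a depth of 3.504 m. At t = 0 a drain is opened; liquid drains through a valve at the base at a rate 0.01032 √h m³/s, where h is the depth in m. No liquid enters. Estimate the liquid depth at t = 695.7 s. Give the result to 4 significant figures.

Accumulation of liquid (constant cross-section A): A dh/dt = −0.01032 √h.
This is separable: 2 d(√h)/dt = −0.01032/A, so √h = √h₀ − (0.01032/(2A)) t.
√h = √3.504 − 0.01032·695.7/(2·3.075) = 1.87190 − 1.16742 = 0.704479.
h = 0.704479² = 0.496291 m.

0.4963 m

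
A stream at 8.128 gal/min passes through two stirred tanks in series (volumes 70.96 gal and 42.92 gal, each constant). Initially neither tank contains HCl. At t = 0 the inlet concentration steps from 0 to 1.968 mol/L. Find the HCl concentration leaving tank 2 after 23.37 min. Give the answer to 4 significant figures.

1.662 mol/L

Time constants: τᵢ = Vᵢ/Q for each well-mixed tank.
τ₁ = 70.96/8.128 = 8.73031 min; τ₂ = 42.92/8.128 = 5.28051 min.
Solving the cascade with C₁(0)=C₂(0)=0 gives C₂(t) = C_in[1 − (τ₁ e^(−t/τ₁) − τ₂ e^(−t/τ₂))/(τ₁ − τ₂)].
At t = 23.37: e^(−t/τ₁) = 0.0687774, e^(−t/τ₂) = 0.0119657.
C₂ = 1.968·[1 − (8.73031·0.0687774 − 5.28051·0.0119657)/(3.44980)] = 1.968·0.844263 = 1.66151 mol/L.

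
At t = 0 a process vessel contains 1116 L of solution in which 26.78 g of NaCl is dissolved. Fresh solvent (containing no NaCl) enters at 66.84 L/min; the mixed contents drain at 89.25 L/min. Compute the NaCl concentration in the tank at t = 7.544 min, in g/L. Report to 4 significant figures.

Total volume: dV/dt = Q_in − Q_out = -22.4100 L/min, so V(t) = 1116 − 22.4100 t and V(7.544) = 946.939 L.
Solute balance: dm/dt = 0 − Q_out C = −Q_out m/V(t).
dm/m = −Q_out dt/(V₀ − 22.4100 t); integrating gives ln(m/m₀) = −(Q_out/(Q_in−Q_out)) ln(V/V₀).
m = m₀ (V₀/V)^(Q_out/(Q_in−Q_out)) = 26.78 × (1116/946.939)^(-3.98260) = 13.9214 g.
C = m/V = 13.9214/946.939 = 0.0147015 g/L.

0.01470 g/L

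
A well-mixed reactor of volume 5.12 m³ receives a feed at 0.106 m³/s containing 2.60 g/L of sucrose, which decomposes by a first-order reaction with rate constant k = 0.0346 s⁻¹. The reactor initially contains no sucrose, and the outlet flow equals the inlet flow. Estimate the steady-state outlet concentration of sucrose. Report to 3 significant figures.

V dC/dt = Q(C_in − C) − k V C.
Steady state (dC/dt = 0): C_ss = Q C_in/(Q + kV) = C_in/(1 + kV/Q).
C_ss = 0.106·2.60/(0.106 + 0.0346·5.12) = 0.27560/0.28315 = 0.97333 g/L.

0.973 g/L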